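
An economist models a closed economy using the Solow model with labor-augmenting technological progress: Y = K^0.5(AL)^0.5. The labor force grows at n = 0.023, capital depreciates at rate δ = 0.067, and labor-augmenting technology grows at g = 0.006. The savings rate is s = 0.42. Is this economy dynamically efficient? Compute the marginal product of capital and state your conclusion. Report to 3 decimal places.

dynamically efficient; MPK ≈ 0.114

Break-even investment rate: n + g + δ = 0.023 + 0.006 + 0.067 = 0.096.
Steady-state k*: s·k^0.5 = 0.096·k gives k* = (0.42/0.096)^(1/0.5) ≈ 19.1406.
MPK = 0.5·19.1406^(-0.5) ≈ 0.1143.
MPK > n+g+δ = 0.096, so the economy is dynamically efficient (under-saving).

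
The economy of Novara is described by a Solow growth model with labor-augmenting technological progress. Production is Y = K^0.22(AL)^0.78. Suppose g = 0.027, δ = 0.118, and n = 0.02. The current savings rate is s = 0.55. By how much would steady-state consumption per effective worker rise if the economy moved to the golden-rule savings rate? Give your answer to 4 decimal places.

n + g + δ = 0.02 + 0.027 + 0.118 = 0.165.
Current steady state (s = 0.55): k* = (0.55/0.165)^(1/0.78) ≈ 4.6812, y* = 4.6812^0.22 ≈ 1.4044, c* = (1−0.55)·1.4044 ≈ 0.6320.
Golden rule sets MPK = n+g+δ: 0.22·k^(0.22−1) = 0.165, so k_gold = (0.22/0.165)^(1/0.78) ≈ 1.4460.
y_gold = 1.4460^0.22 ≈ 1.0845, c_gold = y_gold − 0.165·k_gold ≈ 0.8459.
Gain: Δc = 0.8459 − 0.6320 ≈ 0.2140.

Δc ≈ 0.2140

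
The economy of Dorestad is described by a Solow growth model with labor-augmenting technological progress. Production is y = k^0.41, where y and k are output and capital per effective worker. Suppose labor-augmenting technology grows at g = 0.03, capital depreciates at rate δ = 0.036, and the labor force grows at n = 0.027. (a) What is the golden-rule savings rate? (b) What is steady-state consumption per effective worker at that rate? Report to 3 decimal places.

Break-even investment rate: n + g + δ = 0.027 + 0.03 + 0.036 = 0.093.
For Cobb-Douglas, s_gold equals capital's share: s_gold = 0.41.
Maximizing c = f(k) − (n+g+δ)·k gives f'(k) = n+g+δ, i.e. 0.41·k^(0.41−1) = 0.093, so k_gold = (0.41/0.093)^(1/0.59) ≈ 12.3605.
y_gold = 12.3605^0.41 ≈ 2.8037; c_gold = (1−0.41)·y_gold ≈ 1.6542.

(a) s_gold = 0.410; (b) c_gold ≈ 1.654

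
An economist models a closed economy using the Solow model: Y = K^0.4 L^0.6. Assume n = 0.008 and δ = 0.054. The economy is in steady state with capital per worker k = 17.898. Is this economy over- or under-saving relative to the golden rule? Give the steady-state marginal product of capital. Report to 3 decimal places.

under-saving; MPK ≈ 0.071

Capital per worker breaks even when investment replaces (n + δ)·k; here n + δ = 0.062.
MPK = 0.4·k^(0.4−1) = 0.4·17.898^(-0.6) ≈ 0.0709.
MPK > 0.062, so the economy is dynamically efficient (under-saving).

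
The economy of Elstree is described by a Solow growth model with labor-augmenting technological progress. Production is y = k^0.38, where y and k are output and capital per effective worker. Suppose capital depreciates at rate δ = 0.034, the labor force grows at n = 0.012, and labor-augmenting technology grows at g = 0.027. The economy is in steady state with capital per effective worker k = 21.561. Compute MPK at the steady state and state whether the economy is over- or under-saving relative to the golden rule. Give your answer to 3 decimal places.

over-saving; MPK ≈ 0.057

Capital per effective worker breaks even when investment replaces (n + g + δ)·k; here n + g + δ = 0.073.
MPK = 0.38·k^(0.38−1) = 0.38·21.561^(-0.62) ≈ 0.0566.
MPK < 0.073, so the economy is dynamically inefficient (over-saving).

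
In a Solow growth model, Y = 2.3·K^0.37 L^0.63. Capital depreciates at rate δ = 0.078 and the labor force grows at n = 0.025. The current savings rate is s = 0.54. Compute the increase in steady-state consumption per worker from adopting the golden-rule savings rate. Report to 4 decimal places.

The effective depreciation rate is n + δ = 0.025 + 0.078 = 0.103.
Current steady state (s = 0.54): k* = (0.54·2.3/0.103)^(1/0.63) ≈ 52.0385, y* = 2.3·52.0385^0.37 ≈ 9.9259, c* = (1−0.54)·9.9259 ≈ 4.5659.
Golden rule sets MPK = n+δ: 0.37·2.3·k^(0.37−1) = 0.103, so k_gold = (0.37·2.3/0.103)^(1/0.63) ≈ 28.5563.
y_gold = 2.3·28.5563^0.37 ≈ 7.9495, c_gold = y_gold − 0.103·k_gold ≈ 5.0082.
Gain: Δc = 5.0082 − 4.5659 ≈ 0.4423.

Δc ≈ 0.4423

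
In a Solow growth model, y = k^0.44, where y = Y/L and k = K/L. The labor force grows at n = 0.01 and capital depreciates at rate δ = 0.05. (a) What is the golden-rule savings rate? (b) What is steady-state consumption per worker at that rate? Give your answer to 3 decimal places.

(a) s_gold = 0.440; (b) c_gold ≈ 2.680

Break-even investment rate: n + δ = 0.01 + 0.05 = 0.06.
For Cobb-Douglas, s_gold equals capital's share: s_gold = 0.44.
Golden rule sets MPK = n+δ: 0.44·k^(0.44−1) = 0.06, so k_gold = (0.44/0.06)^(1/0.56) ≈ 35.0898.
y_gold = 35.0898^0.44 ≈ 4.7850; c_gold = (1−0.44)·y_gold ≈ 2.6796.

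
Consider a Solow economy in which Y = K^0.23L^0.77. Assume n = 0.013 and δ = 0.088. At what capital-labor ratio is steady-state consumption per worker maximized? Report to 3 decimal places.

k_gold ≈ 2.912

The effective depreciation rate is n + δ = 0.013 + 0.088 = 0.101.
Golden rule sets MPK = n+δ: 0.23·k^(0.23−1) = 0.101, so k_gold = (0.23/0.101)^(1/0.77) ≈ 2.9118.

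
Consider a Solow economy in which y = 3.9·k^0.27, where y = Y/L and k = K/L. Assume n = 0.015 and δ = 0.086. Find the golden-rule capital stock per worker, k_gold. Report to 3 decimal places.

Capital per worker breaks even when investment replaces (n + δ)·k; here n + δ = 0.101.
At the golden rule the marginal product of capital equals n+δ: 0.27·3.9·k^(0.27−1) = 0.101. Solving, k_gold = (0.27·3.9/0.101)^(1/0.73) ≈ 24.8123.

k_gold ≈ 24.812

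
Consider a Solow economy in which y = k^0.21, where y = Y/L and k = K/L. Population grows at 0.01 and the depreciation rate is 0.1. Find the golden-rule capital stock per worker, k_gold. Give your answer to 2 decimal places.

k_gold ≈ 2.27

The effective depreciation rate is n + δ = 0.01 + 0.1 = 0.11.
Golden rule sets MPK = n+δ: 0.21·k^(0.21−1) = 0.11, so k_gold = (0.21/0.11)^(1/0.79) ≈ 2.2671.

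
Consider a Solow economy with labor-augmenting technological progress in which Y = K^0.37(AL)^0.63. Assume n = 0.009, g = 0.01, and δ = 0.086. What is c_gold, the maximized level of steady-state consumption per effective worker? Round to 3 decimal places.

c_gold ≈ 1.320

The effective depreciation rate is n + g + δ = 0.009 + 0.01 + 0.086 = 0.105.
Setting f'(k) = n+g+δ gives 0.37·k^(0.37−1) = 0.105, hence k_gold = (0.37/0.105)^(1/0.63) ≈ 7.3837.
y_gold = 7.3837^0.37 ≈ 2.0954.
c_gold = y_gold − (n+g+δ)·k_gold = 2.0954 − 0.105·7.3837 ≈ 1.3201.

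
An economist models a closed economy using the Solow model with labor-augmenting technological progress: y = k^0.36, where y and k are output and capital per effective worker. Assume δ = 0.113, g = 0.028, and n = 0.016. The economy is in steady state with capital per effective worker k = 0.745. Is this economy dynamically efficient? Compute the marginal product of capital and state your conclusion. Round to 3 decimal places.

The effective depreciation rate is n + g + δ = 0.016 + 0.028 + 0.113 = 0.157.
MPK = 0.36·k^(0.36−1) = 0.36·0.745^(-0.64) ≈ 0.4346.
MPK > 0.157, so the economy is dynamically efficient (under-saving).

dynamically efficient; MPK ≈ 0.435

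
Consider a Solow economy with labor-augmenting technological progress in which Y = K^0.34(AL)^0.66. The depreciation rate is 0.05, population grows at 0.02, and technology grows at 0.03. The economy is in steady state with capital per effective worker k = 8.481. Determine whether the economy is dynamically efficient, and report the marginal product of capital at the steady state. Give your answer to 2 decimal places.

The effective depreciation rate is n + g + δ = 0.02 + 0.03 + 0.05 = 0.1.
MPK = 0.34·k^(0.34−1) = 0.34·8.481^(-0.66) ≈ 0.0829.
MPK < 0.1, so the economy is dynamically inefficient (over-saving).

dynamically inefficient; MPK ≈ 0.08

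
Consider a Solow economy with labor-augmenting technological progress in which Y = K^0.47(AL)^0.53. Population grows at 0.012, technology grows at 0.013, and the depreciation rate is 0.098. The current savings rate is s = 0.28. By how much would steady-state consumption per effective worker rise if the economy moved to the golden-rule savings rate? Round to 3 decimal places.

The effective depreciation rate is n + g + δ = 0.012 + 0.013 + 0.098 = 0.123.
Current steady state (s = 0.28): k* = (0.28/0.123)^(1/0.53) ≈ 4.7213, y* = 4.7213^0.47 ≈ 2.0740, c* = (1−0.28)·2.0740 ≈ 1.4933.
Golden rule sets MPK = n+g+δ: 0.47·k^(0.47−1) = 0.123, so k_gold = (0.47/0.123)^(1/0.53) ≈ 12.5452.
y_gold = 12.5452^0.47 ≈ 3.2831, c_gold = y_gold − 0.123·k_gold ≈ 1.7400.
Gain: Δc = 1.7400 − 1.4933 ≈ 0.2468.

Δc ≈ 0.247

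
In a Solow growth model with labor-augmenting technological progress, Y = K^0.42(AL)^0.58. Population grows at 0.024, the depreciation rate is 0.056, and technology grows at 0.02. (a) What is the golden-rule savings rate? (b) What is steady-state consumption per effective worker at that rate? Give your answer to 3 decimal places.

(a) s_gold = 0.420; (b) c_gold ≈ 1.640

n + g + δ = 0.024 + 0.02 + 0.056 = 0.1.
For Cobb-Douglas, s_gold equals capital's share: s_gold = 0.42.
At the golden rule the marginal product of capital equals n+g+δ: 0.42·k^(0.42−1) = 0.1. Solving, k_gold = (0.42/0.1)^(1/0.58) ≈ 11.8732.
y_gold = 11.8732^0.42 ≈ 2.8270; c_gold = (1−0.42)·y_gold ≈ 1.6396.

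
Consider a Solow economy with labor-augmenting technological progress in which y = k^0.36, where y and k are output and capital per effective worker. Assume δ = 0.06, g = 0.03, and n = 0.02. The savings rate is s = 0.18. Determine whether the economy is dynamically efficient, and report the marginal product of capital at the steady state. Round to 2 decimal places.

dynamically efficient; MPK ≈ 0.22

Break-even investment rate: n + g + δ = 0.02 + 0.03 + 0.06 = 0.11.
Steady-state k*: s·k^0.36 = 0.11·k gives k* = (0.18/0.11)^(1/0.64) ≈ 2.1587.
MPK = 0.36·2.1587^(-0.64) ≈ 0.2200.
MPK > n+g+δ = 0.11, so the economy is dynamically efficient (under-saving).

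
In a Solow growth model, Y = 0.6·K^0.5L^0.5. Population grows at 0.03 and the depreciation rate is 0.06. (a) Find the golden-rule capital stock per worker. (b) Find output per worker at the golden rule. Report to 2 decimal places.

(a) k_gold ≈ 11.11; (b) y_gold ≈ 2.00

The effective depreciation rate is n + δ = 0.03 + 0.06 = 0.09.
Setting f'(k) = n+δ gives 0.5·0.6·k^(0.5−1) = 0.09, hence k_gold = (0.5·0.6/0.09)^(1/0.5) ≈ 11.1111.
y_gold = 0.6·11.1111^0.5 ≈ 2.0000.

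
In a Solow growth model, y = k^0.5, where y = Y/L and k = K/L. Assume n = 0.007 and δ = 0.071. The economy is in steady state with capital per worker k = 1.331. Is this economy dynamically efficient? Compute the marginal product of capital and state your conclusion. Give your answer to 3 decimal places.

dynamically efficient; MPK ≈ 0.433

Capital per worker breaks even when investment replaces (n + δ)·k; here n + δ = 0.078.
MPK = 0.5·k^(0.5−1) = 0.5·1.331^(-0.5) ≈ 0.4334.
MPK > 0.078, so the economy is dynamically efficient (under-saving).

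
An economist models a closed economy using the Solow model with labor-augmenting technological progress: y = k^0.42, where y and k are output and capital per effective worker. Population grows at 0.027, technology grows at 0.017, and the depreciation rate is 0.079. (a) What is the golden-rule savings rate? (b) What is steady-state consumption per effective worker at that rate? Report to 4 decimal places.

(a) s_gold = 0.4200; (b) c_gold ≈ 1.4114

Capital per effective worker breaks even when investment replaces (n + g + δ)·k; here n + g + δ = 0.123.
For Cobb-Douglas, s_gold equals capital's share: s_gold = 0.42.
Maximizing c = f(k) − (n+g+δ)·k gives f'(k) = n+g+δ, i.e. 0.42·k^(0.42−1) = 0.123, so k_gold = (0.42/0.123)^(1/0.58) ≈ 8.3092.
y_gold = 8.3092^0.42 ≈ 2.4334; c_gold = (1−0.42)·y_gold ≈ 1.4114.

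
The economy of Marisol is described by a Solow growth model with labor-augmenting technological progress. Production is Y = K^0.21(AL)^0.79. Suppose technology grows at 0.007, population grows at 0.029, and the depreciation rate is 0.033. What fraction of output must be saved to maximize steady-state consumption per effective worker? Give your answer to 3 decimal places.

s_gold = 0.210

Break-even investment rate: n + g + δ = 0.029 + 0.007 + 0.033 = 0.069.
At the golden rule MPK = n+g+δ, and in any Cobb-Douglas steady state s = (n+g+δ)·k/y = MPK·k/y = capital's share 0.21.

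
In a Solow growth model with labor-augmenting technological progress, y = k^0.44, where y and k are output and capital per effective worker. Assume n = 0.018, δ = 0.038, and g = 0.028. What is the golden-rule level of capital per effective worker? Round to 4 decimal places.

The effective depreciation rate is n + g + δ = 0.018 + 0.028 + 0.038 = 0.084.
At the golden rule the marginal product of capital equals n+g+δ: 0.44·k^(0.44−1) = 0.084. Solving, k_gold = (0.44/0.084)^(1/0.56) ≈ 19.2415.

k_gold ≈ 19.2415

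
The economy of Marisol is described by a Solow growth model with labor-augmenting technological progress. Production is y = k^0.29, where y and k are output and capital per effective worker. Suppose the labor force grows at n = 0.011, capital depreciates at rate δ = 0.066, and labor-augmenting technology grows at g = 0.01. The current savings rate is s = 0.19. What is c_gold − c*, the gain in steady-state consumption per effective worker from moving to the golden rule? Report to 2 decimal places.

The effective depreciation rate is n + g + δ = 0.011 + 0.01 + 0.066 = 0.087.
Current steady state (s = 0.19): k* = (0.19/0.087)^(1/0.71) ≈ 3.0047, y* = 3.0047^0.29 ≈ 1.3758, c* = (1−0.19)·1.3758 ≈ 1.1144.
Golden rule sets MPK = n+g+δ: 0.29·k^(0.29−1) = 0.087, so k_gold = (0.29/0.087)^(1/0.71) ≈ 5.4507.
y_gold = 5.4507^0.29 ≈ 1.6352, c_gold = y_gold − 0.087·k_gold ≈ 1.1610.
Gain: Δc = 1.1610 − 1.1144 ≈ 0.0466.

Δc ≈ 0.05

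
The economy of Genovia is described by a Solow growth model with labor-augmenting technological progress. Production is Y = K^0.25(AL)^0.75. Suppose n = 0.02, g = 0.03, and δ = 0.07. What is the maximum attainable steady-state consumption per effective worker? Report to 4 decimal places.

c_gold ≈ 0.9579

Break-even investment rate: n + g + δ = 0.02 + 0.03 + 0.07 = 0.12.
At the golden rule the marginal product of capital equals n+g+δ: 0.25·k^(0.25−1) = 0.12. Solving, k_gold = (0.25/0.12)^(1/0.75) ≈ 2.6608.
y_gold = 2.6608^0.25 ≈ 1.2772.
c_gold = y_gold − (n+g+δ)·k_gold = 1.2772 − 0.12·2.6608 ≈ 0.9579.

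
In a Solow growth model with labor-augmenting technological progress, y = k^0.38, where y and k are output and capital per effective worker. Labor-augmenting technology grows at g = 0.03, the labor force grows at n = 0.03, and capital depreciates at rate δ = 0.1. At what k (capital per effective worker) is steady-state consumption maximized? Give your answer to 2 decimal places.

The effective depreciation rate is n + g + δ = 0.03 + 0.03 + 0.1 = 0.16.
At the golden rule the marginal product of capital equals n+g+δ: 0.38·k^(0.38−1) = 0.16. Solving, k_gold = (0.38/0.16)^(1/0.62) ≈ 4.0356.

k_gold ≈ 4.04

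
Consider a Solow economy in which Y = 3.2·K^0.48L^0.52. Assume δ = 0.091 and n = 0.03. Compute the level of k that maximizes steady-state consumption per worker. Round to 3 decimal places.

n + δ = 0.03 + 0.091 = 0.121.
Golden rule sets MPK = n+δ: 0.48·3.2·k^(0.48−1) = 0.121, so k_gold = (0.48·3.2/0.121)^(1/0.52) ≈ 132.5314.

k_gold ≈ 132.531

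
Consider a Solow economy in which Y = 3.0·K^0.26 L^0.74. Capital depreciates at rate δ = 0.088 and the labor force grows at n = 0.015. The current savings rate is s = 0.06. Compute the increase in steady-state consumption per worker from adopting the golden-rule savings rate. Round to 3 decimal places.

n + δ = 0.015 + 0.088 = 0.103.
Current steady state (s = 0.06): k* = (0.06·3.0/0.103)^(1/0.74) ≈ 2.1263, y* = 3.0·2.1263^0.26 ≈ 3.6501, c* = (1−0.06)·3.6501 ≈ 3.4311.
Maximizing c = f(k) − (n+δ)·k gives f'(k) = n+δ, i.e. 0.26·3.0·k^(0.26−1) = 0.103, so k_gold = (0.26·3.0/0.103)^(1/0.74) ≈ 15.4236.
y_gold = 3.0·15.4236^0.26 ≈ 6.1101, c_gold = y_gold − 0.103·k_gold ≈ 4.5215.
Gain: Δc = 4.5215 − 3.4311 ≈ 1.0904.

Δc ≈ 1.090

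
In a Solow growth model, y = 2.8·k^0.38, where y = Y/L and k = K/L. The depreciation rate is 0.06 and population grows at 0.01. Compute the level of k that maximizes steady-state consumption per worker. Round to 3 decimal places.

k_gold ≈ 80.575

n + δ = 0.01 + 0.06 = 0.07.
At the golden rule the marginal product of capital equals n+δ: 0.38·2.8·k^(0.38−1) = 0.07. Solving, k_gold = (0.38·2.8/0.07)^(1/0.62) ≈ 80.5748.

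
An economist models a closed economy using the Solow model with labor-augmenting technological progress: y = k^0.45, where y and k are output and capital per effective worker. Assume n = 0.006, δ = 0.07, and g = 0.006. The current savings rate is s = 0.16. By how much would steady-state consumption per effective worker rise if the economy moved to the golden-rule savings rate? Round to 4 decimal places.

Δc ≈ 0.7633

Break-even investment rate: n + g + δ = 0.006 + 0.006 + 0.07 = 0.082.
Current steady state (s = 0.16): k* = (0.16/0.082)^(1/0.55) ≈ 3.3715, y* = 3.3715^0.45 ≈ 1.7279, c* = (1−0.16)·1.7279 ≈ 1.4515.
At the golden rule the marginal product of capital equals n+g+δ: 0.45·k^(0.45−1) = 0.082. Solving, k_gold = (0.45/0.082)^(1/0.55) ≈ 22.0984.
y_gold = 22.0984^0.45 ≈ 4.0268, c_gold = y_gold − 0.082·k_gold ≈ 2.2148.
Gain: Δc = 2.2148 − 1.4515 ≈ 0.7633.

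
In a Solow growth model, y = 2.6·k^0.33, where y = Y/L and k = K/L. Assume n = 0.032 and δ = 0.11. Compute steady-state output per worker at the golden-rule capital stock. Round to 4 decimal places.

y_gold ≈ 6.3058

Break-even investment rate: n + δ = 0.032 + 0.11 = 0.142.
At the golden rule the marginal product of capital equals n+δ: 0.33·2.6·k^(0.33−1) = 0.142. Solving, k_gold = (0.33·2.6/0.142)^(1/0.67) ≈ 14.6544.
Output: y_gold = 2.6·k_gold^0.33 = 2.6·14.6544^0.33 ≈ 6.3058.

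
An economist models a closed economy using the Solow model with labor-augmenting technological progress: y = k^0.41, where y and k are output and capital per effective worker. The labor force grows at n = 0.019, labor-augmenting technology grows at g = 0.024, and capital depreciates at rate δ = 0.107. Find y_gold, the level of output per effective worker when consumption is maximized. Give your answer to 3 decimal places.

y_gold ≈ 2.011

The effective depreciation rate is n + g + δ = 0.019 + 0.024 + 0.107 = 0.15.
At the golden rule the marginal product of capital equals n+g+δ: 0.41·k^(0.41−1) = 0.15. Solving, k_gold = (0.41/0.15)^(1/0.59) ≈ 5.4974.
Output: y_gold = k_gold^0.41 = 5.4974^0.41 ≈ 2.0112.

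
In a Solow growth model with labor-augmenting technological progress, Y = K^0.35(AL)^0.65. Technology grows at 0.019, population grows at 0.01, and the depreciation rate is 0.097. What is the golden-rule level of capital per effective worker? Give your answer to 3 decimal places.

Capital per effective worker breaks even when investment replaces (n + g + δ)·k; here n + g + δ = 0.126.
Maximizing c = f(k) − (n+g+δ)·k gives f'(k) = n+g+δ, i.e. 0.35·k^(0.35−1) = 0.126, so k_gold = (0.35/0.126)^(1/0.65) ≈ 4.8152.

k_gold ≈ 4.815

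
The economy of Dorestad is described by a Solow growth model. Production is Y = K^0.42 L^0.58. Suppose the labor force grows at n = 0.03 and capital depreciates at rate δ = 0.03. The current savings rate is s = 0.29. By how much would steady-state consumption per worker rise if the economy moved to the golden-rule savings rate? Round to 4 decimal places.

Δc ≈ 0.1515

n + δ = 0.03 + 0.03 = 0.06.
Current steady state (s = 0.29): k* = (0.29/0.06)^(1/0.58) ≈ 15.1264, y* = 15.1264^0.42 ≈ 3.1296, c* = (1−0.29)·3.1296 ≈ 2.2220.
Golden rule sets MPK = n+δ: 0.42·k^(0.42−1) = 0.06, so k_gold = (0.42/0.06)^(1/0.58) ≈ 28.6461.
y_gold = 28.6461^0.42 ≈ 4.0923, c_gold = y_gold − 0.06·k_gold ≈ 2.3735.
Gain: Δc = 2.3735 − 2.2220 ≈ 0.1515.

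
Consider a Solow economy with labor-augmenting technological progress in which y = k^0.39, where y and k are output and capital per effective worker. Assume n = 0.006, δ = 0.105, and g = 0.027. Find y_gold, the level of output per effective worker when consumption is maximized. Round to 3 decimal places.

Capital per effective worker breaks even when investment replaces (n + g + δ)·k; here n + g + δ = 0.138.
Golden rule sets MPK = n+g+δ: 0.39·k^(0.39−1) = 0.138, so k_gold = (0.39/0.138)^(1/0.61) ≈ 5.4910.
Output: y_gold = k_gold^0.39 = 5.4910^0.39 ≈ 1.9430.

y_gold ≈ 1.943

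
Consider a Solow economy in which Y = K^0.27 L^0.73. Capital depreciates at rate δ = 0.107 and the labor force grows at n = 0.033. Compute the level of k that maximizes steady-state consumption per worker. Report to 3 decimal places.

k_gold ≈ 2.459

The effective depreciation rate is n + δ = 0.033 + 0.107 = 0.14.
At the golden rule the marginal product of capital equals n+δ: 0.27·k^(0.27−1) = 0.14. Solving, k_gold = (0.27/0.14)^(1/0.73) ≈ 2.4589.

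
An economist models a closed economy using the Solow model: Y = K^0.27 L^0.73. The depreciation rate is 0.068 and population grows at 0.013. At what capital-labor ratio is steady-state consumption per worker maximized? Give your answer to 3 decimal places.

k_gold ≈ 5.203

Break-even investment rate: n + δ = 0.013 + 0.068 = 0.081.
Golden rule sets MPK = n+δ: 0.27·k^(0.27−1) = 0.081, so k_gold = (0.27/0.081)^(1/0.73) ≈ 5.2032.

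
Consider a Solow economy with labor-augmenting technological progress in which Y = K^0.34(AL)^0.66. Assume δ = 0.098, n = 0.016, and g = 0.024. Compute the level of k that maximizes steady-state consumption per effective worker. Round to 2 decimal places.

The effective depreciation rate is n + g + δ = 0.016 + 0.024 + 0.098 = 0.138.
Golden rule sets MPK = n+g+δ: 0.34·k^(0.34−1) = 0.138, so k_gold = (0.34/0.138)^(1/0.66) ≈ 3.9204.

k_gold ≈ 3.92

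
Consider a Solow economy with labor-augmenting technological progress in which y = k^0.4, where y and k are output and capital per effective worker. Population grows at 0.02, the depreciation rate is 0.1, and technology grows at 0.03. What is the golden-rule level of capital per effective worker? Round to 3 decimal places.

Break-even investment rate: n + g + δ = 0.02 + 0.03 + 0.1 = 0.15.
Maximizing c = f(k) − (n+g+δ)·k gives f'(k) = n+g+δ, i.e. 0.4·k^(0.4−1) = 0.15, so k_gold = (0.4/0.15)^(1/0.6) ≈ 5.1280.

k_gold ≈ 5.128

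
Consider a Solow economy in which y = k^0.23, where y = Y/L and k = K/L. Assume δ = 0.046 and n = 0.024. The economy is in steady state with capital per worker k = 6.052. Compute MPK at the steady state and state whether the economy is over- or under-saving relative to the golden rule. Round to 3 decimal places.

Capital per worker breaks even when investment replaces (n + δ)·k; here n + δ = 0.07.
MPK = 0.23·k^(0.23−1) = 0.23·6.052^(-0.77) ≈ 0.0575.
MPK < 0.07, so the economy is dynamically inefficient (over-saving).

over-saving; MPK ≈ 0.057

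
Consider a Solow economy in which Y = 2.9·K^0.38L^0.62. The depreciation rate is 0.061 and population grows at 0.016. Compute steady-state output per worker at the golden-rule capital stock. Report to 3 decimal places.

y_gold ≈ 14.816

Break-even investment rate: n + δ = 0.016 + 0.061 = 0.077.
Setting f'(k) = n+δ gives 0.38·2.9·k^(0.38−1) = 0.077, hence k_gold = (0.38·2.9/0.077)^(1/0.62) ≈ 73.1169.
Output: y_gold = 2.9·k_gold^0.38 = 2.9·73.1169^0.38 ≈ 14.8158.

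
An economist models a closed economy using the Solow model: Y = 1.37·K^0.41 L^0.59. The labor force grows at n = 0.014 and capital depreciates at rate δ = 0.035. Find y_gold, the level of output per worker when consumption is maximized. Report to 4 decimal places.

The effective depreciation rate is n + δ = 0.014 + 0.035 = 0.049.
Setting f'(k) = n+δ gives 0.41·1.37·k^(0.41−1) = 0.049, hence k_gold = (0.41·1.37/0.049)^(1/0.59) ≈ 62.4364.
Output: y_gold = 1.37·k_gold^0.41 = 1.37·62.4364^0.41 ≈ 7.4619.

y_gold ≈ 7.4619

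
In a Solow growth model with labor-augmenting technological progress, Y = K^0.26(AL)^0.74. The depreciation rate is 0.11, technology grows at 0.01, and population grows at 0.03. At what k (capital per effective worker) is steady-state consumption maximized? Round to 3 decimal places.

k_gold ≈ 2.103

n + g + δ = 0.03 + 0.01 + 0.11 = 0.15.
At the golden rule the marginal product of capital equals n+g+δ: 0.26·k^(0.26−1) = 0.15. Solving, k_gold = (0.26/0.15)^(1/0.74) ≈ 2.1029.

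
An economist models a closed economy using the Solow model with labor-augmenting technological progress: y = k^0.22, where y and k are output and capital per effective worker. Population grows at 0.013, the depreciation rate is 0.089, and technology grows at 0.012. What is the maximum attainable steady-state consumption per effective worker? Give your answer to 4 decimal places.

c_gold ≈ 0.9389

Break-even investment rate: n + g + δ = 0.013 + 0.012 + 0.089 = 0.114.
Setting f'(k) = n+g+δ gives 0.22·k^(0.22−1) = 0.114, hence k_gold = (0.22/0.114)^(1/0.78) ≈ 2.3230.
y_gold = 2.3230^0.22 ≈ 1.2037.
c_gold = y_gold − (n+g+δ)·k_gold = 1.2037 − 0.114·2.3230 ≈ 0.9389.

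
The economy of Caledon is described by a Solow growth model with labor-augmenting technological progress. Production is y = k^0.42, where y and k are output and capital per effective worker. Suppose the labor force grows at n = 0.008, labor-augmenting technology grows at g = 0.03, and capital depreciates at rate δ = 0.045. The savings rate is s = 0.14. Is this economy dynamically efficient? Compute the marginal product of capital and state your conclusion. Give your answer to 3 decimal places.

dynamically efficient; MPK ≈ 0.249

Break-even investment rate: n + g + δ = 0.008 + 0.03 + 0.045 = 0.083.
Steady-state k*: s·k^0.42 = 0.083·k gives k* = (0.14/0.083)^(1/0.58) ≈ 2.4630.
MPK = 0.42·2.4630^(-0.58) ≈ 0.2490.
MPK > n+g+δ = 0.083, so the economy is dynamically efficient (under-saving).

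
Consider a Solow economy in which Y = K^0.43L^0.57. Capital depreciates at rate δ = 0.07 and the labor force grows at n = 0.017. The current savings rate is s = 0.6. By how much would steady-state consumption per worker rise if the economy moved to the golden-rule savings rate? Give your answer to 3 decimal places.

Δc ≈ 0.186

n + δ = 0.017 + 0.07 = 0.087.
Current steady state (s = 0.6): k* = (0.6/0.087)^(1/0.57) ≈ 29.5995, y* = 29.5995^0.43 ≈ 4.2919, c* = (1−0.6)·4.2919 ≈ 1.7168.
Maximizing c = f(k) − (n+δ)·k gives f'(k) = n+δ, i.e. 0.43·k^(0.43−1) = 0.087, so k_gold = (0.43/0.087)^(1/0.57) ≈ 16.4989.
y_gold = 16.4989^0.43 ≈ 3.3381, c_gold = y_gold − 0.087·k_gold ≈ 1.9027.
Gain: Δc = 1.9027 − 1.7168 ≈ 0.1860.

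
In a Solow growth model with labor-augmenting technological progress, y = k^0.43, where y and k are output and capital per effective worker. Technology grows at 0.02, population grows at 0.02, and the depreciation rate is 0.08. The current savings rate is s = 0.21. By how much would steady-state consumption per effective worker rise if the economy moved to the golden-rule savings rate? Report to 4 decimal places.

Δc ≈ 0.2879

The effective depreciation rate is n + g + δ = 0.02 + 0.02 + 0.08 = 0.12.
Current steady state (s = 0.21): k* = (0.21/0.12)^(1/0.57) ≈ 2.6692, y* = 2.6692^0.43 ≈ 1.5253, c* = (1−0.21)·1.5253 ≈ 1.2050.
At the golden rule the marginal product of capital equals n+g+δ: 0.43·k^(0.43−1) = 0.12. Solving, k_gold = (0.43/0.12)^(1/0.57) ≈ 9.3850.
y_gold = 9.3850^0.43 ≈ 2.6191, c_gold = y_gold − 0.12·k_gold ≈ 1.4929.
Gain: Δc = 1.4929 − 1.2050 ≈ 0.2879.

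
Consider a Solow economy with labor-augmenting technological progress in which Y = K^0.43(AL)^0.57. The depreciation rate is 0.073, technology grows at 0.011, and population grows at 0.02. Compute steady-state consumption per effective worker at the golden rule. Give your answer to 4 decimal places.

c_gold ≈ 1.6630

n + g + δ = 0.02 + 0.011 + 0.073 = 0.104.
Setting f'(k) = n+g+δ gives 0.43·k^(0.43−1) = 0.104, hence k_gold = (0.43/0.104)^(1/0.57) ≈ 12.0633.
y_gold = 12.0633^0.43 ≈ 2.9176.
c_gold = y_gold − (n+g+δ)·k_gold = 2.9176 − 0.104·12.0633 ≈ 1.6630.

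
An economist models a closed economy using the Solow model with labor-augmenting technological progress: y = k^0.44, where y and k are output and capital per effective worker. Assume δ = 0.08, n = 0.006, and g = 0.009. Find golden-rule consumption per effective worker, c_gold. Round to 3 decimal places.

c_gold ≈ 1.868

n + g + δ = 0.006 + 0.009 + 0.08 = 0.095.
Maximizing c = f(k) − (n+g+δ)·k gives f'(k) = n+g+δ, i.e. 0.44·k^(0.44−1) = 0.095, so k_gold = (0.44/0.095)^(1/0.56) ≈ 15.4455.
y_gold = 15.4455^0.44 ≈ 3.3348.
c_gold = y_gold − (n+g+δ)·k_gold = 3.3348 − 0.095·15.4455 ≈ 1.8675.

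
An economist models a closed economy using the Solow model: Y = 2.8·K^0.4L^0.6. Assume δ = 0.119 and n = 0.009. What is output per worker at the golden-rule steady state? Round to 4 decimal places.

y_gold ≈ 11.8895

n + δ = 0.009 + 0.119 = 0.128.
At the golden rule the marginal product of capital equals n+δ: 0.4·2.8·k^(0.4−1) = 0.128. Solving, k_gold = (0.4·2.8/0.128)^(1/0.6) ≈ 37.1547.
Output: y_gold = 2.8·k_gold^0.4 = 2.8·37.1547^0.4 ≈ 11.8895.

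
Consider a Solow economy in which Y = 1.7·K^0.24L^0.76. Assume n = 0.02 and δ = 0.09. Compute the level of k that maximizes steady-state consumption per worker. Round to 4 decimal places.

k_gold ≈ 5.6109

The effective depreciation rate is n + δ = 0.02 + 0.09 = 0.11.
Maximizing c = f(k) − (n+δ)·k gives f'(k) = n+δ, i.e. 0.24·1.7·k^(0.24−1) = 0.11, so k_gold = (0.24·1.7/0.11)^(1/0.76) ≈ 5.6109.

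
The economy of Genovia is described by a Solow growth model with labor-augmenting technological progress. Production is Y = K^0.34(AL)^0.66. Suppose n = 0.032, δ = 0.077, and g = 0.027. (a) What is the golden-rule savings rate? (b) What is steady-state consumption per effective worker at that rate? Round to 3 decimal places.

(a) s_gold = 0.340; (b) c_gold ≈ 1.058

Break-even investment rate: n + g + δ = 0.032 + 0.027 + 0.077 = 0.136.
For Cobb-Douglas, s_gold equals capital's share: s_gold = 0.34.
At the golden rule the marginal product of capital equals n+g+δ: 0.34·k^(0.34−1) = 0.136. Solving, k_gold = (0.34/0.136)^(1/0.66) ≈ 4.0081.
y_gold = 4.0081^0.34 ≈ 1.6032; c_gold = (1−0.34)·y_gold ≈ 1.0581.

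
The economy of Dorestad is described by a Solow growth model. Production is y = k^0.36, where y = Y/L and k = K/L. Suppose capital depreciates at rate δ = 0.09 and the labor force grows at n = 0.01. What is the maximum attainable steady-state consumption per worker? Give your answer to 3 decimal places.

c_gold ≈ 1.316

The effective depreciation rate is n + δ = 0.01 + 0.09 = 0.1.
Golden rule sets MPK = n+δ: 0.36·k^(0.36−1) = 0.1, so k_gold = (0.36/0.1)^(1/0.64) ≈ 7.3998.
y_gold = 7.3998^0.36 ≈ 2.0555.
c_gold = y_gold − (n+δ)·k_gold = 2.0555 − 0.1·7.3998 ≈ 1.3155.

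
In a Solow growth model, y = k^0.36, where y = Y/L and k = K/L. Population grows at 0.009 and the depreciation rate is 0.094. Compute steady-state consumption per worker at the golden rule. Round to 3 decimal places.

c_gold ≈ 1.294

Capital per worker breaks even when investment replaces (n + δ)·k; here n + δ = 0.103.
Setting f'(k) = n+δ gives 0.36·k^(0.36−1) = 0.103, hence k_gold = (0.36/0.103)^(1/0.64) ≈ 7.0659.
y_gold = 7.0659^0.36 ≈ 2.0216.
c_gold = y_gold − (n+δ)·k_gold = 2.0216 − 0.103·7.0659 ≈ 1.2938.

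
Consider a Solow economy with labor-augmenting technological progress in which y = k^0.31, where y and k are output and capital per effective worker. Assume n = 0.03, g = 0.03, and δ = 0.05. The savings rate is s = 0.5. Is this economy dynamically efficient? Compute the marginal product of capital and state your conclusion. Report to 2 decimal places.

dynamically inefficient; MPK ≈ 0.07

The effective depreciation rate is n + g + δ = 0.03 + 0.03 + 0.05 = 0.11.
Steady-state k*: s·k^0.31 = 0.11·k gives k* = (0.5/0.11)^(1/0.69) ≈ 8.9745.
MPK = 0.31·8.9745^(-0.69) ≈ 0.0682.
MPK < n+g+δ = 0.11, so the economy is dynamically inefficient (over-saving).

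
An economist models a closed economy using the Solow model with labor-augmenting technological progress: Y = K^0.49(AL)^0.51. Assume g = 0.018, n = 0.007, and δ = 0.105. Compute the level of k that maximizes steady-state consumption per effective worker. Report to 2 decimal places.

Break-even investment rate: n + g + δ = 0.007 + 0.018 + 0.105 = 0.13.
At the golden rule the marginal product of capital equals n+g+δ: 0.49·k^(0.49−1) = 0.13. Solving, k_gold = (0.49/0.13)^(1/0.51) ≈ 13.4868.

k_gold ≈ 13.49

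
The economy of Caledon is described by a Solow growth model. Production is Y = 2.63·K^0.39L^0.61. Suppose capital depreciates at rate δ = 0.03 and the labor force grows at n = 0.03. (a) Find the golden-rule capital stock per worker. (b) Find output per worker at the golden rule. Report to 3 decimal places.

n + δ = 0.03 + 0.03 = 0.06.
Maximizing c = f(k) − (n+δ)·k gives f'(k) = n+δ, i.e. 0.39·2.63·k^(0.39−1) = 0.06, so k_gold = (0.39·2.63/0.06)^(1/0.61) ≈ 104.9777.
y_gold = 2.63·104.9777^0.39 ≈ 16.1504.

(a) k_gold ≈ 104.978; (b) y_gold ≈ 16.150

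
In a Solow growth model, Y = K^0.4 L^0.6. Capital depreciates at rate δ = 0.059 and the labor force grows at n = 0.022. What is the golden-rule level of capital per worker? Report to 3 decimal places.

Break-even investment rate: n + δ = 0.022 + 0.059 = 0.081.
Maximizing c = f(k) − (n+δ)·k gives f'(k) = n+δ, i.e. 0.4·k^(0.4−1) = 0.081, so k_gold = (0.4/0.081)^(1/0.6) ≈ 14.3205.

k_gold ≈ 14.321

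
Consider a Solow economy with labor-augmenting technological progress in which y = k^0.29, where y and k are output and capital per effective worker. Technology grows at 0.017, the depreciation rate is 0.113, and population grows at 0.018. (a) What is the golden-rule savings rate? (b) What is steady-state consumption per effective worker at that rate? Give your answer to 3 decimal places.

(a) s_gold = 0.290; (b) c_gold ≈ 0.935

The effective depreciation rate is n + g + δ = 0.018 + 0.017 + 0.113 = 0.148.
For Cobb-Douglas, s_gold equals capital's share: s_gold = 0.29.
Setting f'(k) = n+g+δ gives 0.29·k^(0.29−1) = 0.148, hence k_gold = (0.29/0.148)^(1/0.71) ≈ 2.5790.
y_gold = 2.5790^0.29 ≈ 1.3162; c_gold = (1−0.29)·y_gold ≈ 0.9345.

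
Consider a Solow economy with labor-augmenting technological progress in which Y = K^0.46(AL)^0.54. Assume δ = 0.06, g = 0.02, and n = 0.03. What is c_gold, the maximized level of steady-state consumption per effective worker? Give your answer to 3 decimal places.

Break-even investment rate: n + g + δ = 0.03 + 0.02 + 0.06 = 0.11.
Setting f'(k) = n+g+δ gives 0.46·k^(0.46−1) = 0.11, hence k_gold = (0.46/0.11)^(1/0.54) ≈ 14.1474.
y_gold = 14.1474^0.46 ≈ 3.3831.
c_gold = y_gold − (n+g+δ)·k_gold = 3.3831 − 0.11·14.1474 ≈ 1.8269.

c_gold ≈ 1.827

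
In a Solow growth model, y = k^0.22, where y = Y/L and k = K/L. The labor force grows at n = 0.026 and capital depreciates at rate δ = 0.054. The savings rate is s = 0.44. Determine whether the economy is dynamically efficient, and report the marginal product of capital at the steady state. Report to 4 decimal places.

dynamically inefficient; MPK ≈ 0.0400

The effective depreciation rate is n + δ = 0.026 + 0.054 = 0.08.
Steady-state k*: s·k^0.22 = 0.08·k gives k* = (0.44/0.08)^(1/0.78) ≈ 8.8958.
MPK = 0.22·8.8958^(-0.78) ≈ 0.0400.
MPK < n+δ = 0.08, so the economy is dynamically inefficient (over-saving).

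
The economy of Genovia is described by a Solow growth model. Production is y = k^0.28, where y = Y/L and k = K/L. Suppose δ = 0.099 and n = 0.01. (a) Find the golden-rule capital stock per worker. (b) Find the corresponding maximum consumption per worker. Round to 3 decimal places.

(a) k_gold ≈ 3.707; (b) c_gold ≈ 1.039

n + δ = 0.01 + 0.099 = 0.109.
Setting f'(k) = n+δ gives 0.28·k^(0.28−1) = 0.109, hence k_gold = (0.28/0.109)^(1/0.72) ≈ 3.7074.
y_gold = 3.7074^0.28 ≈ 1.4432; c_gold = y_gold − 0.109·k_gold ≈ 1.0391.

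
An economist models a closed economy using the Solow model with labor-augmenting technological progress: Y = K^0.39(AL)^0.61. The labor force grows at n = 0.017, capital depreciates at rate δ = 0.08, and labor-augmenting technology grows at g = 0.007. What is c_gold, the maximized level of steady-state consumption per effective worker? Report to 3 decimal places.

n + g + δ = 0.017 + 0.007 + 0.08 = 0.104.
Maximizing c = f(k) − (n+g+δ)·k gives f'(k) = n+g+δ, i.e. 0.39·k^(0.39−1) = 0.104, so k_gold = (0.39/0.104)^(1/0.61) ≈ 8.7304.
y_gold = 8.7304^0.39 ≈ 2.3281.
c_gold = y_gold − (n+g+δ)·k_gold = 2.3281 − 0.104·8.7304 ≈ 1.4201.

c_gold ≈ 1.420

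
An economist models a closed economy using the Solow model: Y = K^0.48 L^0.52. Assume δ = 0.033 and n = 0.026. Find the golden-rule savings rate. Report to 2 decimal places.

Break-even investment rate: n + δ = 0.026 + 0.033 = 0.059.
At the golden rule MPK = n+δ, and in any Cobb-Douglas steady state s = (n+δ)·k/y = MPK·k/y = capital's share 0.48.

s_gold = 0.48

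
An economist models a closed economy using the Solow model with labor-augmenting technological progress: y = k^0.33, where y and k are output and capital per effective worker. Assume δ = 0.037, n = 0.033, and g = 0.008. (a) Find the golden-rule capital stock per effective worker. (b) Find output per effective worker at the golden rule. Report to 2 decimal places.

The effective depreciation rate is n + g + δ = 0.033 + 0.008 + 0.037 = 0.078.
Golden rule sets MPK = n+g+δ: 0.33·k^(0.33−1) = 0.078, so k_gold = (0.33/0.078)^(1/0.67) ≈ 8.6090.
y_gold = 8.6090^0.33 ≈ 2.0349.

(a) k_gold ≈ 8.61; (b) y_gold ≈ 2.03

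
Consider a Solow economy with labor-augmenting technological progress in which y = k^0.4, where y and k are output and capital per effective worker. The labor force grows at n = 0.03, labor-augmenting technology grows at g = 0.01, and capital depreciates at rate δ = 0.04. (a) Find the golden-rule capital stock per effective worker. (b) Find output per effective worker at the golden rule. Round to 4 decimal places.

(a) k_gold ≈ 14.6201; (b) y_gold ≈ 2.9240

n + g + δ = 0.03 + 0.01 + 0.04 = 0.08.
Setting f'(k) = n+g+δ gives 0.4·k^(0.4−1) = 0.08, hence k_gold = (0.4/0.08)^(1/0.6) ≈ 14.6201.
y_gold = 14.6201^0.4 ≈ 2.9240.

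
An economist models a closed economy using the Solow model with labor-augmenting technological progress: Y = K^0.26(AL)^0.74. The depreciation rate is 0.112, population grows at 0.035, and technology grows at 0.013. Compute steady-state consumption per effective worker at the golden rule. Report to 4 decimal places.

c_gold ≈ 0.8776

Break-even investment rate: n + g + δ = 0.035 + 0.013 + 0.112 = 0.16.
At the golden rule the marginal product of capital equals n+g+δ: 0.26·k^(0.26−1) = 0.16. Solving, k_gold = (0.26/0.16)^(1/0.74) ≈ 1.9272.
y_gold = 1.9272^0.26 ≈ 1.1860.
c_gold = y_gold − (n+g+δ)·k_gold = 1.1860 − 0.16·1.9272 ≈ 0.8776.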